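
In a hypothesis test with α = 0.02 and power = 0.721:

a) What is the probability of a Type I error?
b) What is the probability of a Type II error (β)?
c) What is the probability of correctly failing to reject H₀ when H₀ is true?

a) Type I error probability = α = 0.02
b) Power = P(reject H₀ | H₁ true) = 1 - β = 0.721, so Type II error probability = β = 1 - Power = 0.279
c) P(fail to reject H₀ | H₀ true) = 1 - α = 0.98

Answer: a) 0.02, b) 0.279, c) 0.98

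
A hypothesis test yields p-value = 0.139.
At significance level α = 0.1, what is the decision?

Answer: fail to reject H₀

Derivation:
Compare p-value to α:
0.139 ≥ 0.1
Decision: fail to reject H₀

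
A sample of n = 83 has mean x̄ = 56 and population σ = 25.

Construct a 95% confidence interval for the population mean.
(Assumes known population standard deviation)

Confidence level: 95%, α = 0.05
z_0.025 = 1.960
SE = σ/√n = 25/√83 = 2.7441
Margin of error = 1.960 × 2.7441 = 5.3784
CI: x̄ ± margin = 56 ± 5.3784
CI: (50.6216, 61.3784)

Answer: (50.6216, 61.3784)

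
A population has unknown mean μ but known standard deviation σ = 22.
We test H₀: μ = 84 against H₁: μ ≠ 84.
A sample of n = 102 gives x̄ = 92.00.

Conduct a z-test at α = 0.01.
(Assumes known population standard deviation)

Standard error: SE = σ/√n = 22/√102 = 2.1783
z-statistic: z = (x̄ - μ₀)/SE = (92.00 - 84)/2.1783 = 3.6726
Critical value: ±2.576
p-value = 0.0002
Decision: reject H₀

Answer: z = 3.6726, reject H₀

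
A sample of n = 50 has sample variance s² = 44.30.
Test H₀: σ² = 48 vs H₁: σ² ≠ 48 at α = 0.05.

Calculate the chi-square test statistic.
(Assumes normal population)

Answer: χ² = 45.2229, fail to reject H₀

Derivation:
df = n - 1 = 49
χ² = (n-1)s²/σ₀² = 49×44.30/48 = 45.2229
Critical values: χ²_{0.975,49} = 31.555, χ²_{0.025,49} = 70.222
Rejection region: χ² < 31.555 or χ² > 70.222
Decision: fail to reject H₀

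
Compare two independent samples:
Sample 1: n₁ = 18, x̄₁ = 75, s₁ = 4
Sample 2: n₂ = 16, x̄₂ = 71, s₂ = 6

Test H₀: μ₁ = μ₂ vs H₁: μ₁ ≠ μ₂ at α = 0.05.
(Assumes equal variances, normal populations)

Answer: t = 2.3111, reject H₀

Derivation:
Pooled variance: s²_p = [17×4² + 15×6²]/(32) = 25.3750
s_p = 5.0374
SE = s_p×√(1/n₁ + 1/n₂) = 5.0374×√(1/18 + 1/16) = 1.7308
t = (x̄₁ - x̄₂)/SE = (75 - 71)/1.7308 = 2.3111
df = 32, t-critical = ±2.037
Decision: reject H₀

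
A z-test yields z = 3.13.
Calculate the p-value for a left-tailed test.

Answer: p-value ≈ 0.9991

Derivation:
For z = 3.13:
p = P(Z < 3.13) = Φ(3.13) = 0.9991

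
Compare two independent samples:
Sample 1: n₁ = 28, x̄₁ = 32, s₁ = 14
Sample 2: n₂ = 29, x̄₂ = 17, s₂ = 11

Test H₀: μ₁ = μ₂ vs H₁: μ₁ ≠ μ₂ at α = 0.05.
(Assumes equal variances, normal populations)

Pooled variance: s²_p = [27×14² + 28×11²]/(55) = 157.8182
s_p = 12.5626
SE = s_p×√(1/n₁ + 1/n₂) = 12.5626×√(1/28 + 1/29) = 3.3284
t = (x̄₁ - x̄₂)/SE = (32 - 17)/3.3284 = 4.5067
df = 55, t-critical = ±2.004
Decision: reject H₀

Answer: t = 4.5067, reject H₀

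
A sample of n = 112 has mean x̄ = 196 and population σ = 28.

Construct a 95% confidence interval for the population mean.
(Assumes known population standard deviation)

Answer: (190.8142, 201.1858)

Derivation:
Confidence level: 95%, α = 0.05
z_0.025 = 1.960
SE = σ/√n = 28/√112 = 2.6458
Margin of error = 1.960 × 2.6458 = 5.1858
CI: x̄ ± margin = 196 ± 5.1858
CI: (190.8142, 201.1858)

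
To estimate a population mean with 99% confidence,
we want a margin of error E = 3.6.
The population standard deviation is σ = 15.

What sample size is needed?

z_0.005 = 2.576
n = (z×σ/E)² = (2.576×15/3.6)²
n = 115.2044
Round up: n = 116

Answer: n = 116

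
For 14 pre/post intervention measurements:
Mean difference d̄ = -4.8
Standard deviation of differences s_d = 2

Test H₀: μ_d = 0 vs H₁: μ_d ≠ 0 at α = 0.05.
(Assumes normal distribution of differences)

df = n - 1 = 13
SE = s_d/√n = 2/√14 = 0.5345
t = d̄/SE = -4.8/0.5345 = -8.9804
Critical value: t_{0.025,13} = ±2.160
p-value < 0.0001
Decision: reject H₀

Answer: t = -8.9804, reject H₀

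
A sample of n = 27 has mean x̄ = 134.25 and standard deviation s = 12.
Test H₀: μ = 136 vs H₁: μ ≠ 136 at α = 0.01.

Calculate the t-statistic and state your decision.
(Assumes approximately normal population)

Answer: t = -0.7578, fail to reject H₀

Derivation:
df = n - 1 = 26
SE = s/√n = 12/√27 = 2.3094
t = (x̄ - μ₀)/SE = (134.25 - 136)/2.3094 = -0.7578
Critical value: t_{0.005,26} = ±2.779
p-value ≈ 0.4554
Decision: fail to reject H₀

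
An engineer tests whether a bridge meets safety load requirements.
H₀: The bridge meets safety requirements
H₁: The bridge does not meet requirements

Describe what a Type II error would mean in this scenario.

Answer: Declaring an unsafe bridge to be safe

Derivation:
Type I error: rejecting H₀ when it is actually true (false positive).
Type II error: failing to reject H₀ when H₁ is actually true (false negative).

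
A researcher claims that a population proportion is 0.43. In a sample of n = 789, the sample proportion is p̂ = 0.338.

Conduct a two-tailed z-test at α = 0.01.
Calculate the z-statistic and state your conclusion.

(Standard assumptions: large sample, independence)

H₀: p = 0.43, H₁: p ≠ 0.43
Standard error: SE = √(p₀(1-p₀)/n) = √(0.43×0.57/789) = 0.017625
z-statistic: z = (p̂ - p₀)/SE = (0.338 - 0.43)/0.017625 = -5.2199
Critical value: z_0.005 = ±2.576
p-value < 0.0001
Decision: reject H₀ at α = 0.01

Answer: z = -5.2199, reject H₀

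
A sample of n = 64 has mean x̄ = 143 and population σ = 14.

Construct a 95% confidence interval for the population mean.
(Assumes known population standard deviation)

Confidence level: 95%, α = 0.05
z_0.025 = 1.960
SE = σ/√n = 14/√64 = 1.7500
Margin of error = 1.960 × 1.7500 = 3.4300
CI: x̄ ± margin = 143 ± 3.4300
CI: (139.5700, 146.4300)

Answer: (139.5700, 146.4300)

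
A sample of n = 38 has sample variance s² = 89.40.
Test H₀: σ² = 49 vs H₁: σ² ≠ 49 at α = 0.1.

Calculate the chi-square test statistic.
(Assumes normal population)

df = n - 1 = 37
χ² = (n-1)s²/σ₀² = 37×89.40/49 = 67.5061
Critical values: χ²_{0.95,37} = 24.075, χ²_{0.05,37} = 52.192
Rejection region: χ² < 24.075 or χ² > 52.192
Decision: reject H₀

Answer: χ² = 67.5061, reject H₀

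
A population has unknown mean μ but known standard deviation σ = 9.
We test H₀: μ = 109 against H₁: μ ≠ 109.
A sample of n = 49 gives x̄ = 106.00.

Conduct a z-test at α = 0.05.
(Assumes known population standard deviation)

Answer: z = -2.3334, reject H₀

Derivation:
Standard error: SE = σ/√n = 9/√49 = 1.2857
z-statistic: z = (x̄ - μ₀)/SE = (106.00 - 109)/1.2857 = -2.3334
Critical value: ±1.960
p-value = 0.0196
Decision: reject H₀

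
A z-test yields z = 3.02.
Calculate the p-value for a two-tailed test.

Answer: p-value ≈ 0.0025

Derivation:
For z = 3.02:
p = 2×P(Z > |3.02|) = 2×(1 - Φ(3.02)) = 0.0025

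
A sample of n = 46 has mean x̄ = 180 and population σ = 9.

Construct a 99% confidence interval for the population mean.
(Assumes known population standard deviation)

Answer: (176.5816, 183.4184)

Derivation:
Confidence level: 99%, α = 0.01
z_0.005 = 2.576
SE = σ/√n = 9/√46 = 1.3270
Margin of error = 2.576 × 1.3270 = 3.4184
CI: x̄ ± margin = 180 ± 3.4184
CI: (176.5816, 183.4184)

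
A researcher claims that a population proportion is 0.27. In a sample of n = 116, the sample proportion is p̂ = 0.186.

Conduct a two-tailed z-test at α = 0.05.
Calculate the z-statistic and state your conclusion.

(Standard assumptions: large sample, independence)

H₀: p = 0.27, H₁: p ≠ 0.27
Standard error: SE = √(p₀(1-p₀)/n) = √(0.27×0.73/116) = 0.041221
z-statistic: z = (p̂ - p₀)/SE = (0.186 - 0.27)/0.041221 = -2.0378
Critical value: z_0.025 = ±1.960
p-value = 0.0416
Decision: reject H₀ at α = 0.05

Answer: z = -2.0378, reject H₀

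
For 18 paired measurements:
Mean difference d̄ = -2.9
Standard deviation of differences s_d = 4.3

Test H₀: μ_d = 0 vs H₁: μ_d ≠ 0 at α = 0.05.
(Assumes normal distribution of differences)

df = n - 1 = 17
SE = s_d/√n = 4.3/√18 = 1.0135
t = d̄/SE = -2.9/1.0135 = -2.8614
Critical value: t_{0.025,17} = ±2.110
p-value ≈ 0.0108
Decision: reject H₀

Answer: t = -2.8614, reject H₀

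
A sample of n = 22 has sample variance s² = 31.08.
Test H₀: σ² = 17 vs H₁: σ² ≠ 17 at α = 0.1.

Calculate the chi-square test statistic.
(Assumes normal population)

df = n - 1 = 21
χ² = (n-1)s²/σ₀² = 21×31.08/17 = 38.3929
Critical values: χ²_{0.95,21} = 11.591, χ²_{0.05,21} = 32.671
Rejection region: χ² < 11.591 or χ² > 32.671
Decision: reject H₀

Answer: χ² = 38.3929, reject H₀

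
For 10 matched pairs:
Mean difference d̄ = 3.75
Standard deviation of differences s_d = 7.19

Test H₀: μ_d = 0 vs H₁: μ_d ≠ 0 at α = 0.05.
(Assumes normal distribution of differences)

df = n - 1 = 9
SE = s_d/√n = 7.19/√10 = 2.2737
t = d̄/SE = 3.75/2.2737 = 1.6493
Critical value: t_{0.025,9} = ±2.262
p-value ≈ 0.1335
Decision: fail to reject H₀

Answer: t = 1.6493, fail to reject H₀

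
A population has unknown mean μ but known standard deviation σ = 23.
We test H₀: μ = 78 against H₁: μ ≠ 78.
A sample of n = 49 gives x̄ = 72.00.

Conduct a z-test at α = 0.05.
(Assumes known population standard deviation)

Standard error: SE = σ/√n = 23/√49 = 3.2857
z-statistic: z = (x̄ - μ₀)/SE = (72.00 - 78)/3.2857 = -1.8261
Critical value: ±1.960
p-value = 0.0678
Decision: fail to reject H₀

Answer: z = -1.8261, fail to reject H₀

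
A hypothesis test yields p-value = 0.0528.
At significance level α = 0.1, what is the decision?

Answer: reject H₀

Derivation:
Compare p-value to α:
0.0528 < 0.1
Decision: reject H₀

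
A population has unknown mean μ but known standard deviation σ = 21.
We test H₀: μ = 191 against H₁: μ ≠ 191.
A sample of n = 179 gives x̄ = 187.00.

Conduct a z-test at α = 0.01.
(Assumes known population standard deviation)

Standard error: SE = σ/√n = 21/√179 = 1.5696
z-statistic: z = (x̄ - μ₀)/SE = (187.00 - 191)/1.5696 = -2.5484
Critical value: ±2.576
p-value = 0.0108
Decision: fail to reject H₀

Answer: z = -2.5484, fail to reject H₀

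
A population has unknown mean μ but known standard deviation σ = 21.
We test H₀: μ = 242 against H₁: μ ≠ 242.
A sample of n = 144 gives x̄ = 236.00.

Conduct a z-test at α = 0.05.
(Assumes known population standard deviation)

Standard error: SE = σ/√n = 21/√144 = 1.7500
z-statistic: z = (x̄ - μ₀)/SE = (236.00 - 242)/1.7500 = -3.4286
Critical value: ±1.960
p-value = 0.0006
Decision: reject H₀

Answer: z = -3.4286, reject H₀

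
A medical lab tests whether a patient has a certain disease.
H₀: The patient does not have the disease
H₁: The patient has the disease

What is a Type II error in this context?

Answer: Failing to diagnose a patient who actually has the disease (false negative)

Derivation:
Type I error: rejecting H₀ when it is actually true (false positive).
Type II error: failing to reject H₀ when H₁ is actually true (false negative).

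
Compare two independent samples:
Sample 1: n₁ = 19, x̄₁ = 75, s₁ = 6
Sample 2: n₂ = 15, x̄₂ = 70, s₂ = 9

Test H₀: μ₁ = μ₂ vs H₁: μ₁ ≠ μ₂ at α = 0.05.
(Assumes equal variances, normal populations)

Pooled variance: s²_p = [18×6² + 14×9²]/(32) = 55.6875
s_p = 7.4624
SE = s_p×√(1/n₁ + 1/n₂) = 7.4624×√(1/19 + 1/15) = 2.5775
t = (x̄₁ - x̄₂)/SE = (75 - 70)/2.5775 = 1.9399
df = 32, t-critical = ±2.037
Decision: fail to reject H₀

Answer: t = 1.9399, fail to reject H₀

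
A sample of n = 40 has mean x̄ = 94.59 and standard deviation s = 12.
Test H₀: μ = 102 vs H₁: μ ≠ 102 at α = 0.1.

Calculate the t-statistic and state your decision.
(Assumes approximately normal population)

df = n - 1 = 39
SE = s/√n = 12/√40 = 1.8974
t = (x̄ - μ₀)/SE = (94.59 - 102)/1.8974 = -3.9053
Critical value: t_{0.05,39} = ±1.685
p-value ≈ 0.0004
Decision: reject H₀

Answer: t = -3.9053, reject H₀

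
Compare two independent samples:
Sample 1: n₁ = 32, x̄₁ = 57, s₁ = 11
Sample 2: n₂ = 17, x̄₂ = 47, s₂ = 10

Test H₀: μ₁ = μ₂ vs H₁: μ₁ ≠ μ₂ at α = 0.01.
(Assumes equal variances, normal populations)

Pooled variance: s²_p = [31×11² + 16×10²]/(47) = 113.8511
s_p = 10.6701
SE = s_p×√(1/n₁ + 1/n₂) = 10.6701×√(1/32 + 1/17) = 3.2023
t = (x̄₁ - x̄₂)/SE = (57 - 47)/3.2023 = 3.1228
df = 47, t-critical = ±2.685
Decision: reject H₀

Answer: t = 3.1228, reject H₀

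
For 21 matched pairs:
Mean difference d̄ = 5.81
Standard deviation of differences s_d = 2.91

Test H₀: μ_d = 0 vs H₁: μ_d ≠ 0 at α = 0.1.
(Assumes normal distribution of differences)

Answer: t = 9.1496, reject H₀

Derivation:
df = n - 1 = 20
SE = s_d/√n = 2.91/√21 = 0.6350
t = d̄/SE = 5.81/0.6350 = 9.1496
Critical value: t_{0.05,20} = ±1.725
p-value < 0.0001
Decision: reject H₀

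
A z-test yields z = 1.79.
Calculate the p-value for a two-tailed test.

Answer: p-value ≈ 0.0735

Derivation:
For z = 1.79:
p = 2×P(Z > |1.79|) = 2×(1 - Φ(1.79)) = 0.0735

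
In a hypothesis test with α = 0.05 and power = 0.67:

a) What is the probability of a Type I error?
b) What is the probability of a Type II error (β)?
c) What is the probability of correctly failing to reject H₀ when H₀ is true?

a) Type I error probability = α = 0.05
b) Power = P(reject H₀ | H₁ true) = 1 - β = 0.67, so Type II error probability = β = 1 - Power = 0.33
c) P(fail to reject H₀ | H₀ true) = 1 - α = 0.95

Answer: a) 0.05, b) 0.33, c) 0.95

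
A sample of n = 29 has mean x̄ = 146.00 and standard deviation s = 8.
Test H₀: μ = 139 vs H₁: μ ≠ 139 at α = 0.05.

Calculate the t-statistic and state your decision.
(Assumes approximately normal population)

Answer: t = 4.7119, reject H₀

Derivation:
df = n - 1 = 28
SE = s/√n = 8/√29 = 1.4856
t = (x̄ - μ₀)/SE = (146.00 - 139)/1.4856 = 4.7119
Critical value: t_{0.025,28} = ±2.048
p-value ≈ 0.0001
Decision: reject H₀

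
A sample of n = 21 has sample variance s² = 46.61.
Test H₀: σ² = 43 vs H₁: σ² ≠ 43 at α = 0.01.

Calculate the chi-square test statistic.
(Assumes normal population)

df = n - 1 = 20
χ² = (n-1)s²/σ₀² = 20×46.61/43 = 21.6791
Critical values: χ²_{0.995,20} = 7.434, χ²_{0.005,20} = 39.997
Rejection region: χ² < 7.434 or χ² > 39.997
Decision: fail to reject H₀

Answer: χ² = 21.6791, fail to reject H₀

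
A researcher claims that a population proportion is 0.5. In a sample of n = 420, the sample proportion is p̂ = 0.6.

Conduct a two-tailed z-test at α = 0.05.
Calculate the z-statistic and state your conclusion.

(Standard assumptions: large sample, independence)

H₀: p = 0.5, H₁: p ≠ 0.5
Standard error: SE = √(p₀(1-p₀)/n) = √(0.5×0.5/420) = 0.024398
z-statistic: z = (p̂ - p₀)/SE = (0.6 - 0.5)/0.024398 = 4.0987
Critical value: z_0.025 = ±1.960
p-value < 0.0001
Decision: reject H₀ at α = 0.05

Answer: z = 4.0987, reject H₀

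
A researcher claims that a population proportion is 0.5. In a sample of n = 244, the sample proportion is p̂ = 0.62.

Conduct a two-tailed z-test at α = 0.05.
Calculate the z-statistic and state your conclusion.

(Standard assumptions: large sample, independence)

Answer: z = 3.7489, reject H₀

Derivation:
H₀: p = 0.5, H₁: p ≠ 0.5
Standard error: SE = √(p₀(1-p₀)/n) = √(0.5×0.5/244) = 0.032009
z-statistic: z = (p̂ - p₀)/SE = (0.62 - 0.5)/0.032009 = 3.7489
Critical value: z_0.025 = ±1.960
p-value = 0.0002
Decision: reject H₀ at α = 0.05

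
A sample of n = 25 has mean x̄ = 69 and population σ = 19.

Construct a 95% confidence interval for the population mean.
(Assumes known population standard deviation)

Answer: (61.5520, 76.4480)

Derivation:
Confidence level: 95%, α = 0.05
z_0.025 = 1.960
SE = σ/√n = 19/√25 = 3.8000
Margin of error = 1.960 × 3.8000 = 7.4480
CI: x̄ ± margin = 69 ± 7.4480
CI: (61.5520, 76.4480)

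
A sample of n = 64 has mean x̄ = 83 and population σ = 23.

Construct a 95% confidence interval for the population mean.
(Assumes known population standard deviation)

Confidence level: 95%, α = 0.05
z_0.025 = 1.960
SE = σ/√n = 23/√64 = 2.8750
Margin of error = 1.960 × 2.8750 = 5.6350
CI: x̄ ± margin = 83 ± 5.6350
CI: (77.3650, 88.6350)

Answer: (77.3650, 88.6350)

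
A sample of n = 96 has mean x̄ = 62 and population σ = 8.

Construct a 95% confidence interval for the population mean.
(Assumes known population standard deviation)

Confidence level: 95%, α = 0.05
z_0.025 = 1.960
SE = σ/√n = 8/√96 = 0.8165
Margin of error = 1.960 × 0.8165 = 1.6003
CI: x̄ ± margin = 62 ± 1.6003
CI: (60.3997, 63.6003)

Answer: (60.3997, 63.6003)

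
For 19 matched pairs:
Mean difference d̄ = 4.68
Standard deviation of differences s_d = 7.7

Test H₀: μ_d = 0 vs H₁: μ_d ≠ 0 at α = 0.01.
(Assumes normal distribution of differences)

df = n - 1 = 18
SE = s_d/√n = 7.7/√19 = 1.7665
t = d̄/SE = 4.68/1.7665 = 2.6493
Critical value: t_{0.005,18} = ±2.878
p-value ≈ 0.0163
Decision: fail to reject H₀

Answer: t = 2.6493, fail to reject H₀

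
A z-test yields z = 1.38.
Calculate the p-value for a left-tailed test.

For z = 1.38:
p = P(Z < 1.38) = Φ(1.38) = 0.9162

Answer: p-value ≈ 0.9162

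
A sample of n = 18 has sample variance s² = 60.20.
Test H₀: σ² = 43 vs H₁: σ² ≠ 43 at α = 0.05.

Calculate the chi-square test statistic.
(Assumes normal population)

Answer: χ² = 23.8000, fail to reject H₀

Derivation:
df = n - 1 = 17
χ² = (n-1)s²/σ₀² = 17×60.20/43 = 23.8000
Critical values: χ²_{0.975,17} = 7.564, χ²_{0.025,17} = 30.191
Rejection region: χ² < 7.564 or χ² > 30.191
Decision: fail to reject H₀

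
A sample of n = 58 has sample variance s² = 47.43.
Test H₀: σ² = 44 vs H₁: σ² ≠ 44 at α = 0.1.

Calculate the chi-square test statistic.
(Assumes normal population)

df = n - 1 = 57
χ² = (n-1)s²/σ₀² = 57×47.43/44 = 61.4434
Critical values: χ²_{0.95,57} = 40.646, χ²_{0.05,57} = 75.624
Rejection region: χ² < 40.646 or χ² > 75.624
Decision: fail to reject H₀

Answer: χ² = 61.4434, fail to reject H₀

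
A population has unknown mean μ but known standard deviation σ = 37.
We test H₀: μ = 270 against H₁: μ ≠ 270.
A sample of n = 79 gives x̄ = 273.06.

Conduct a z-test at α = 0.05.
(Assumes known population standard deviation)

Standard error: SE = σ/√n = 37/√79 = 4.1628
z-statistic: z = (x̄ - μ₀)/SE = (273.06 - 270)/4.1628 = 0.7351
Critical value: ±1.960
p-value = 0.4623
Decision: fail to reject H₀

Answer: z = 0.7351, fail to reject H₀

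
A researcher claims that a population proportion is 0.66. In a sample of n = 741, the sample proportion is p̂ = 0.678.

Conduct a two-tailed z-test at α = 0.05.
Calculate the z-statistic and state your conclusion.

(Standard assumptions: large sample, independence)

Answer: z = 1.0344, fail to reject H₀

Derivation:
H₀: p = 0.66, H₁: p ≠ 0.66
Standard error: SE = √(p₀(1-p₀)/n) = √(0.66×0.34/741) = 0.017402
z-statistic: z = (p̂ - p₀)/SE = (0.678 - 0.66)/0.017402 = 1.0344
Critical value: z_0.025 = ±1.960
p-value = 0.3009
Decision: fail to reject H₀ at α = 0.05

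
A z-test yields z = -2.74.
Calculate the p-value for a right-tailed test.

Answer: p-value ≈ 0.9969

Derivation:
For z = -2.74:
p = P(Z > -2.74) = 1 - Φ(-2.74) = 0.9969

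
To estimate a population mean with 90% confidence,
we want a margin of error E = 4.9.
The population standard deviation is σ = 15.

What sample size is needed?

Answer: n = 26

Derivation:
z_0.05 = 1.645
n = (z×σ/E)² = (1.645×15/4.9)²
n = 25.3584
Round up: n = 26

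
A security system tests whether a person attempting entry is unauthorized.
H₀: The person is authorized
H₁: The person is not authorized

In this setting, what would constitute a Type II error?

Type I error (α): Rejecting H₀ when H₀ is true
Type II error (β): Failing to reject H₀ when H₁ is true

Answer: Granting entry to an unauthorized person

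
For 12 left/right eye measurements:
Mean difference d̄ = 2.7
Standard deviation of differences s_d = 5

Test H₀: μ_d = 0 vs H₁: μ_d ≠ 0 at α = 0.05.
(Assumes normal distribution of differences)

Answer: t = 1.8706, fail to reject H₀

Derivation:
df = n - 1 = 11
SE = s_d/√n = 5/√12 = 1.4434
t = d̄/SE = 2.7/1.4434 = 1.8706
Critical value: t_{0.025,11} = ±2.201
p-value ≈ 0.0882
Decision: fail to reject H₀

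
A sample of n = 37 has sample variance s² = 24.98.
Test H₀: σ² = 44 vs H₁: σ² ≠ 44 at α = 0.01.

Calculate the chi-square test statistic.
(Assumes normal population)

df = n - 1 = 36
χ² = (n-1)s²/σ₀² = 36×24.98/44 = 20.4382
Critical values: χ²_{0.995,36} = 17.887, χ²_{0.005,36} = 61.581
Rejection region: χ² < 17.887 or χ² > 61.581
Decision: fail to reject H₀

Answer: χ² = 20.4382, fail to reject H₀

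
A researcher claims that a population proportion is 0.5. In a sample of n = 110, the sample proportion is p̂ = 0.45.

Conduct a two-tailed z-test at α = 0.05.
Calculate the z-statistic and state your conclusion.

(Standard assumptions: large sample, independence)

Answer: z = -1.0488, fail to reject H₀

Derivation:
H₀: p = 0.5, H₁: p ≠ 0.5
Standard error: SE = √(p₀(1-p₀)/n) = √(0.5×0.5/110) = 0.047673
z-statistic: z = (p̂ - p₀)/SE = (0.45 - 0.5)/0.047673 = -1.0488
Critical value: z_0.025 = ±1.960
p-value = 0.2943
Decision: fail to reject H₀ at α = 0.05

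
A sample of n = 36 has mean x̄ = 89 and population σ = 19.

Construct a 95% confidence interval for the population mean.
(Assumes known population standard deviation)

Answer: (82.7933, 95.2067)

Derivation:
Confidence level: 95%, α = 0.05
z_0.025 = 1.960
SE = σ/√n = 19/√36 = 3.1667
Margin of error = 1.960 × 3.1667 = 6.2067
CI: x̄ ± margin = 89 ± 6.2067
CI: (82.7933, 95.2067)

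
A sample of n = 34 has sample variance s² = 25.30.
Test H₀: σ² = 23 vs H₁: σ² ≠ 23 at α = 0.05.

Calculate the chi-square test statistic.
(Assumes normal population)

df = n - 1 = 33
χ² = (n-1)s²/σ₀² = 33×25.30/23 = 36.3000
Critical values: χ²_{0.975,33} = 19.047, χ²_{0.025,33} = 50.725
Rejection region: χ² < 19.047 or χ² > 50.725
Decision: fail to reject H₀

Answer: χ² = 36.3000, fail to reject H₀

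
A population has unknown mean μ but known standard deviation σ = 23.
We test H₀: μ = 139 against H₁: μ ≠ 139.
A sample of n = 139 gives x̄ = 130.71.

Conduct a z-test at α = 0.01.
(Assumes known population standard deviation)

Answer: z = -4.2495, reject H₀

Derivation:
Standard error: SE = σ/√n = 23/√139 = 1.9508
z-statistic: z = (x̄ - μ₀)/SE = (130.71 - 139)/1.9508 = -4.2495
Critical value: ±2.576
p-value < 0.0001
Decision: reject H₀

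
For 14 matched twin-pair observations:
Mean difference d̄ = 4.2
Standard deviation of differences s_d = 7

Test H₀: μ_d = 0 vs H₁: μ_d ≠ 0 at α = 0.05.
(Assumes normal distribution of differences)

df = n - 1 = 13
SE = s_d/√n = 7/√14 = 1.8708
t = d̄/SE = 4.2/1.8708 = 2.2450
Critical value: t_{0.025,13} = ±2.160
p-value ≈ 0.0428
Decision: reject H₀

Answer: t = 2.2450, reject H₀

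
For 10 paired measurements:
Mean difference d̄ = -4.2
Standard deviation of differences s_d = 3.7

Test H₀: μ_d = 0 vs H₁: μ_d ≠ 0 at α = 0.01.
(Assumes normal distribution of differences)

df = n - 1 = 9
SE = s_d/√n = 3.7/√10 = 1.1700
t = d̄/SE = -4.2/1.1700 = -3.5897
Critical value: t_{0.005,9} = ±3.250
p-value ≈ 0.0058
Decision: reject H₀

Answer: t = -3.5897, reject H₀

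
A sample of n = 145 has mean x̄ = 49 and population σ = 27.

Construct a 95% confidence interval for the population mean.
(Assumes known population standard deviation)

Answer: (44.6053, 53.3947)

Derivation:
Confidence level: 95%, α = 0.05
z_0.025 = 1.960
SE = σ/√n = 27/√145 = 2.2422
Margin of error = 1.960 × 2.2422 = 4.3947
CI: x̄ ± margin = 49 ± 4.3947
CI: (44.6053, 53.3947)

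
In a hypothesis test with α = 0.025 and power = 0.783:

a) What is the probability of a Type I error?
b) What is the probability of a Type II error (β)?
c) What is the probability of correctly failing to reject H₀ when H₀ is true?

Answer: a) 0.025, b) 0.217, c) 0.975

Derivation:
a) Type I error probability = α = 0.025
b) Power = P(reject H₀ | H₁ true) = 1 - β = 0.783, so Type II error probability = β = 1 - Power = 0.217
c) P(fail to reject H₀ | H₀ true) = 1 - α = 0.975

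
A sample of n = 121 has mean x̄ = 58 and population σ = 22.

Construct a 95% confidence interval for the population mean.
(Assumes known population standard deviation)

Answer: (54.0800, 61.9200)

Derivation:
Confidence level: 95%, α = 0.05
z_0.025 = 1.960
SE = σ/√n = 22/√121 = 2.0000
Margin of error = 1.960 × 2.0000 = 3.9200
CI: x̄ ± margin = 58 ± 3.9200
CI: (54.0800, 61.9200)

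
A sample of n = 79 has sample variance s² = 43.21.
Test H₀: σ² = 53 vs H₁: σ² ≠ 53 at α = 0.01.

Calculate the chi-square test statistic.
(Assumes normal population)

Answer: χ² = 63.5921, fail to reject H₀

Derivation:
df = n - 1 = 78
χ² = (n-1)s²/σ₀² = 78×43.21/53 = 63.5921
Critical values: χ²_{0.995,78} = 49.582, χ²_{0.005,78} = 113.911
Rejection region: χ² < 49.582 or χ² > 113.911
Decision: fail to reject H₀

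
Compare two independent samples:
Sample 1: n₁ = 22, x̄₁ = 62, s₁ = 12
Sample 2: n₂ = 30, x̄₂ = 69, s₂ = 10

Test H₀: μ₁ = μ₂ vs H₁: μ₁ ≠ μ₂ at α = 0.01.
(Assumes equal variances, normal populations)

Pooled variance: s²_p = [21×12² + 29×10²]/(50) = 118.4800
s_p = 10.8849
SE = s_p×√(1/n₁ + 1/n₂) = 10.8849×√(1/22 + 1/30) = 3.0553
t = (x̄₁ - x̄₂)/SE = (62 - 69)/3.0553 = -2.2911
df = 50, t-critical = ±2.678
Decision: fail to reject H₀

Answer: t = -2.2911, fail to reject H₀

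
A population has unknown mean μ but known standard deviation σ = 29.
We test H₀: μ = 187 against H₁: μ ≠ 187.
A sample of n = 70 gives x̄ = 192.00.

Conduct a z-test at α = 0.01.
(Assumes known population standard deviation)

Standard error: SE = σ/√n = 29/√70 = 3.4662
z-statistic: z = (x̄ - μ₀)/SE = (192.00 - 187)/3.4662 = 1.4425
Critical value: ±2.576
p-value = 0.1492
Decision: fail to reject H₀

Answer: z = 1.4425, fail to reject H₀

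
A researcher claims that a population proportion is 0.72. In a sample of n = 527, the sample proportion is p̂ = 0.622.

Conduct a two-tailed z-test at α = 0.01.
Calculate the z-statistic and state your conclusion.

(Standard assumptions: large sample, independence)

H₀: p = 0.72, H₁: p ≠ 0.72
Standard error: SE = √(p₀(1-p₀)/n) = √(0.72×0.28/527) = 0.019559
z-statistic: z = (p̂ - p₀)/SE = (0.622 - 0.72)/0.019559 = -5.0105
Critical value: z_0.005 = ±2.576
p-value < 0.0001
Decision: reject H₀ at α = 0.01

Answer: z = -5.0105, reject H₀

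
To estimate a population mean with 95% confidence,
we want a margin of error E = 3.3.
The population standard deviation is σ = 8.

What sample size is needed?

z_0.025 = 1.960
n = (z×σ/E)² = (1.960×8/3.3)²
n = 22.5769
Round up: n = 23

Answer: n = 23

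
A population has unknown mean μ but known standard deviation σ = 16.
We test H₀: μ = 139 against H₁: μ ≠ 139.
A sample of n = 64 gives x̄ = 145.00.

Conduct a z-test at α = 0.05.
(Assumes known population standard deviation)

Standard error: SE = σ/√n = 16/√64 = 2.0000
z-statistic: z = (x̄ - μ₀)/SE = (145.00 - 139)/2.0000 = 3.0000
Critical value: ±1.960
p-value = 0.0027
Decision: reject H₀

Answer: z = 3.0000, reject H₀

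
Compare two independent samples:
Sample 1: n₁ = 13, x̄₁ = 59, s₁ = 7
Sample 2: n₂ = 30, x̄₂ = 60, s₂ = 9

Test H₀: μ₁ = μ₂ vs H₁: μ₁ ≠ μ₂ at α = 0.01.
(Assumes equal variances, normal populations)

Pooled variance: s²_p = [12×7² + 29×9²]/(41) = 71.6341
s_p = 8.4637
SE = s_p×√(1/n₁ + 1/n₂) = 8.4637×√(1/13 + 1/30) = 2.8104
t = (x̄₁ - x̄₂)/SE = (59 - 60)/2.8104 = -0.3558
df = 41, t-critical = ±2.701
Decision: fail to reject H₀

Answer: t = -0.3558, fail to reject H₀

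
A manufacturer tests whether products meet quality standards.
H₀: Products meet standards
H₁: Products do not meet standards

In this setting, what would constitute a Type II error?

Type I error (α): Rejecting H₀ when H₀ is true
Type II error (β): Failing to reject H₀ when H₁ is true

Answer: Accepting products as meeting standards when they don't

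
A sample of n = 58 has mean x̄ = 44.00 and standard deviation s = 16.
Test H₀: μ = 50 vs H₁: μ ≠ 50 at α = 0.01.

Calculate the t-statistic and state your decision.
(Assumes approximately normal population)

df = n - 1 = 57
SE = s/√n = 16/√58 = 2.1009
t = (x̄ - μ₀)/SE = (44.00 - 50)/2.1009 = -2.8559
Critical value: t_{0.005,57} = ±2.665
p-value ≈ 0.0060
Decision: reject H₀

Answer: t = -2.8559, reject H₀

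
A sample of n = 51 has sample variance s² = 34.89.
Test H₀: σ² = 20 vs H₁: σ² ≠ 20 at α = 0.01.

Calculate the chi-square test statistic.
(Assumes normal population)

df = n - 1 = 50
χ² = (n-1)s²/σ₀² = 50×34.89/20 = 87.2250
Critical values: χ²_{0.995,50} = 27.991, χ²_{0.005,50} = 79.490
Rejection region: χ² < 27.991 or χ² > 79.490
Decision: reject H₀

Answer: χ² = 87.2250, reject H₀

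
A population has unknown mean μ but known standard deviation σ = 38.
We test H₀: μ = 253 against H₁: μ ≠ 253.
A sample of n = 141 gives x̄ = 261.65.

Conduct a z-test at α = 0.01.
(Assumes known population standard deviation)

Answer: z = 2.7030, reject H₀

Derivation:
Standard error: SE = σ/√n = 38/√141 = 3.2002
z-statistic: z = (x̄ - μ₀)/SE = (261.65 - 253)/3.2002 = 2.7030
Critical value: ±2.576
p-value = 0.0069
Decision: reject H₀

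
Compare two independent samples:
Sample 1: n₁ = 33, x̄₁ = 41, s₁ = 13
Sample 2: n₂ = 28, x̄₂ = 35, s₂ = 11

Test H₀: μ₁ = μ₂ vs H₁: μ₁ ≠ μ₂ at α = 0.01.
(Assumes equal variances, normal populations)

Answer: t = 1.9258, fail to reject H₀

Derivation:
Pooled variance: s²_p = [32×13² + 27×11²]/(59) = 147.0339
s_p = 12.1258
SE = s_p×√(1/n₁ + 1/n₂) = 12.1258×√(1/33 + 1/28) = 3.1156
t = (x̄₁ - x̄₂)/SE = (41 - 35)/3.1156 = 1.9258
df = 59, t-critical = ±2.662
Decision: fail to reject H₀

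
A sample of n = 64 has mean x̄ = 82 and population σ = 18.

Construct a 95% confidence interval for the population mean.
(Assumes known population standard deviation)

Confidence level: 95%, α = 0.05
z_0.025 = 1.960
SE = σ/√n = 18/√64 = 2.2500
Margin of error = 1.960 × 2.2500 = 4.4100
CI: x̄ ± margin = 82 ± 4.4100
CI: (77.5900, 86.4100)

Answer: (77.5900, 86.4100)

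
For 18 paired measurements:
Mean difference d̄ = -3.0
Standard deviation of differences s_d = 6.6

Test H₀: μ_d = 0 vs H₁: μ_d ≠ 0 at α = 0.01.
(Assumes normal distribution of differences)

Answer: t = -1.9285, fail to reject H₀

Derivation:
df = n - 1 = 17
SE = s_d/√n = 6.6/√18 = 1.5556
t = d̄/SE = -3.0/1.5556 = -1.9285
Critical value: t_{0.005,17} = ±2.898
p-value ≈ 0.0707
Decision: fail to reject H₀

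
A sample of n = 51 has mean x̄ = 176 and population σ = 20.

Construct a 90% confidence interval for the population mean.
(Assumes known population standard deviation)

Confidence level: 90%, α = 0.1
z_0.05 = 1.645
SE = σ/√n = 20/√51 = 2.8006
Margin of error = 1.645 × 2.8006 = 4.6070
CI: x̄ ± margin = 176 ± 4.6070
CI: (171.3930, 180.6070)

Answer: (171.3930, 180.6070)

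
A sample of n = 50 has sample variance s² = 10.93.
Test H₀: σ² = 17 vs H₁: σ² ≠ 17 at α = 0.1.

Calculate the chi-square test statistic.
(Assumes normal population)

df = n - 1 = 49
χ² = (n-1)s²/σ₀² = 49×10.93/17 = 31.5041
Critical values: χ²_{0.95,49} = 33.930, χ²_{0.05,49} = 66.339
Rejection region: χ² < 33.930 or χ² > 66.339
Decision: reject H₀

Answer: χ² = 31.5041, reject H₀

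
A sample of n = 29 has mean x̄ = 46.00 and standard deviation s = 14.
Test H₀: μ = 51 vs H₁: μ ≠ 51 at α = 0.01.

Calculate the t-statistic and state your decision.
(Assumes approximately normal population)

df = n - 1 = 28
SE = s/√n = 14/√29 = 2.5997
t = (x̄ - μ₀)/SE = (46.00 - 51)/2.5997 = -1.9233
Critical value: t_{0.005,28} = ±2.763
p-value ≈ 0.0647
Decision: fail to reject H₀

Answer: t = -1.9233, fail to reject H₀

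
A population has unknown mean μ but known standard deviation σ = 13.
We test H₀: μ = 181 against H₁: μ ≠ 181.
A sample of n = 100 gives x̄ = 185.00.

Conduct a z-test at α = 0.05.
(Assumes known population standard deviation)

Standard error: SE = σ/√n = 13/√100 = 1.3000
z-statistic: z = (x̄ - μ₀)/SE = (185.00 - 181)/1.3000 = 3.0769
Critical value: ±1.960
p-value = 0.0021
Decision: reject H₀

Answer: z = 3.0769, reject H₀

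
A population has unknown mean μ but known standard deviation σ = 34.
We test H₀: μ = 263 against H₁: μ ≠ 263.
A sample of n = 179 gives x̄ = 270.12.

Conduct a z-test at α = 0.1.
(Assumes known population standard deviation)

Answer: z = 2.8017, reject H₀

Derivation:
Standard error: SE = σ/√n = 34/√179 = 2.5413
z-statistic: z = (x̄ - μ₀)/SE = (270.12 - 263)/2.5413 = 2.8017
Critical value: ±1.645
p-value = 0.0051
Decision: reject H₀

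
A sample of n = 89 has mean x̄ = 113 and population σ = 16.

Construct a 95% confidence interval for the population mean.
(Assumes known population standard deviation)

Answer: (109.6758, 116.3242)

Derivation:
Confidence level: 95%, α = 0.05
z_0.025 = 1.960
SE = σ/√n = 16/√89 = 1.6960
Margin of error = 1.960 × 1.6960 = 3.3242
CI: x̄ ± margin = 113 ± 3.3242
CI: (109.6758, 116.3242)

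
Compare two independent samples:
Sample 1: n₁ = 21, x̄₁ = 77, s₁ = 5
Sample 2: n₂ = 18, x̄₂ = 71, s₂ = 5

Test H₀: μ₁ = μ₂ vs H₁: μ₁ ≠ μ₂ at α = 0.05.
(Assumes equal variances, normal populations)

Pooled variance: s²_p = [20×5² + 17×5²]/(37) = 25.0000
s_p = 5.0000
SE = s_p×√(1/n₁ + 1/n₂) = 5.0000×√(1/21 + 1/18) = 1.6060
t = (x̄₁ - x̄₂)/SE = (77 - 71)/1.6060 = 3.7360
df = 37, t-critical = ±2.026
Decision: reject H₀

Answer: t = 3.7360, reject H₀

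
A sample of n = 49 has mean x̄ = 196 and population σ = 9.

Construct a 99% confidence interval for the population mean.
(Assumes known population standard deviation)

Confidence level: 99%, α = 0.01
z_0.005 = 2.576
SE = σ/√n = 9/√49 = 1.2857
Margin of error = 2.576 × 1.2857 = 3.3120
CI: x̄ ± margin = 196 ± 3.3120
CI: (192.6880, 199.3120)

Answer: (192.6880, 199.3120)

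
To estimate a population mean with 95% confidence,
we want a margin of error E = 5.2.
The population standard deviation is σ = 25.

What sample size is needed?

z_0.025 = 1.960
n = (z×σ/E)² = (1.960×25/5.2)²
n = 88.7944
Round up: n = 89

Answer: n = 89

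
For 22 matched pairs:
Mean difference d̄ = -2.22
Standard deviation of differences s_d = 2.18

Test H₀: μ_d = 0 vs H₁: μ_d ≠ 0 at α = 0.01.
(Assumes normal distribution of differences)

Answer: t = -4.7762, reject H₀

Derivation:
df = n - 1 = 21
SE = s_d/√n = 2.18/√22 = 0.4648
t = d̄/SE = -2.22/0.4648 = -4.7762
Critical value: t_{0.005,21} = ±2.831
p-value ≈ 0.0001
Decision: reject H₀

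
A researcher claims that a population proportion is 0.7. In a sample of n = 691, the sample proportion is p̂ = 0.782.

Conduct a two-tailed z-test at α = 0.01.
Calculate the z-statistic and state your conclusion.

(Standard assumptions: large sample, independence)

Answer: z = 4.7037, reject H₀

Derivation:
H₀: p = 0.7, H₁: p ≠ 0.7
Standard error: SE = √(p₀(1-p₀)/n) = √(0.7×0.3/691) = 0.017433
z-statistic: z = (p̂ - p₀)/SE = (0.782 - 0.7)/0.017433 = 4.7037
Critical value: z_0.005 = ±2.576
p-value < 0.0001
Decision: reject H₀ at α = 0.01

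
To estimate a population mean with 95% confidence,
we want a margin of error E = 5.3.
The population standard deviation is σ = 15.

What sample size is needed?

z_0.025 = 1.960
n = (z×σ/E)² = (1.960×15/5.3)²
n = 30.7711
Round up: n = 31

Answer: n = 31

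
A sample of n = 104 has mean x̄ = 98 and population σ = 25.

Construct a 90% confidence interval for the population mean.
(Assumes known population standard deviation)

Confidence level: 90%, α = 0.1
z_0.05 = 1.645
SE = σ/√n = 25/√104 = 2.4515
Margin of error = 1.645 × 2.4515 = 4.0327
CI: x̄ ± margin = 98 ± 4.0327
CI: (93.9673, 102.0327)

Answer: (93.9673, 102.0327)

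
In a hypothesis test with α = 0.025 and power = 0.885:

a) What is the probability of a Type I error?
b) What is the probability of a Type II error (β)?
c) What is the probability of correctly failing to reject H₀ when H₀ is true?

a) Type I error probability = α = 0.025
b) Power = P(reject H₀ | H₁ true) = 1 - β = 0.885, so Type II error probability = β = 1 - Power = 0.115
c) P(fail to reject H₀ | H₀ true) = 1 - α = 0.975

Answer: a) 0.025, b) 0.115, c) 0.975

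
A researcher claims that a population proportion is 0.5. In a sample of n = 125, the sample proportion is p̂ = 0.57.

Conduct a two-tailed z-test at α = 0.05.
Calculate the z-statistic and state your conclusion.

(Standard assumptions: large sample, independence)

Answer: z = 1.5653, fail to reject H₀

Derivation:
H₀: p = 0.5, H₁: p ≠ 0.5
Standard error: SE = √(p₀(1-p₀)/n) = √(0.5×0.5/125) = 0.044721
z-statistic: z = (p̂ - p₀)/SE = (0.57 - 0.5)/0.044721 = 1.5653
Critical value: z_0.025 = ±1.960
p-value = 0.1175
Decision: fail to reject H₀ at α = 0.05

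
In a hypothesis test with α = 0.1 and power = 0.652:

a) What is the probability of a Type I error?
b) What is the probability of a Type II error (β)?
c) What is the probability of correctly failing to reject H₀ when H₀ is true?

a) Type I error probability = α = 0.1
b) Power = P(reject H₀ | H₁ true) = 1 - β = 0.652, so Type II error probability = β = 1 - Power = 0.348
c) P(fail to reject H₀ | H₀ true) = 1 - α = 0.9

Answer: a) 0.1, b) 0.348, c) 0.9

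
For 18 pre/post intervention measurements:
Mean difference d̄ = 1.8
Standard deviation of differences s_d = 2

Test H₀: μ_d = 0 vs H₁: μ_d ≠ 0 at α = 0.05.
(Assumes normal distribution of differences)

Answer: t = 3.8184, reject H₀

Derivation:
df = n - 1 = 17
SE = s_d/√n = 2/√18 = 0.4714
t = d̄/SE = 1.8/0.4714 = 3.8184
Critical value: t_{0.025,17} = ±2.110
p-value ≈ 0.0014
Decision: reject H₀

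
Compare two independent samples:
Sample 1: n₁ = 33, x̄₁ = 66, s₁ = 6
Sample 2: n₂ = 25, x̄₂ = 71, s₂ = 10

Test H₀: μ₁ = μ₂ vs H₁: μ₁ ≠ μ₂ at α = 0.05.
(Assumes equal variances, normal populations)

Answer: t = -2.3678, reject H₀

Derivation:
Pooled variance: s²_p = [32×6² + 24×10²]/(56) = 63.4286
s_p = 7.9642
SE = s_p×√(1/n₁ + 1/n₂) = 7.9642×√(1/33 + 1/25) = 2.1117
t = (x̄₁ - x̄₂)/SE = (66 - 71)/2.1117 = -2.3678
df = 56, t-critical = ±2.003
Decision: reject H₀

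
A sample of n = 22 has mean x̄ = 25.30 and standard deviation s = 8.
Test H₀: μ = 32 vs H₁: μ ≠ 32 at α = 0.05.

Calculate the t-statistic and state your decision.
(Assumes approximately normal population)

df = n - 1 = 21
SE = s/√n = 8/√22 = 1.7056
t = (x̄ - μ₀)/SE = (25.30 - 32)/1.7056 = -3.9282
Critical value: t_{0.025,21} = ±2.080
p-value ≈ 0.0008
Decision: reject H₀

Answer: t = -3.9282, reject H₀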